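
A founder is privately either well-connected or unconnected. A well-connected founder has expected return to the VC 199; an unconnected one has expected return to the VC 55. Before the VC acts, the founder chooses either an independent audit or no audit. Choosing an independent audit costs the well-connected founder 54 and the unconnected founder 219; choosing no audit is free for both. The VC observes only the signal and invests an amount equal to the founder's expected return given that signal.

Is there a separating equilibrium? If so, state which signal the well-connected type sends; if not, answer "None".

Try well-connected → audit, unconnected → no audit:
  If types separate, audit earns payment 199 and no audit earns 55.
  Well-connected: audit gives 199 − 54 = 145; no audit gives 55 − 0 = 55. No deviation. ✓
  Unconnected: no audit gives 55 − 0 = 55; audit gives 199 − 219 = -20. No deviation. ✓
Both hold — the well-connected type sends audit.

audit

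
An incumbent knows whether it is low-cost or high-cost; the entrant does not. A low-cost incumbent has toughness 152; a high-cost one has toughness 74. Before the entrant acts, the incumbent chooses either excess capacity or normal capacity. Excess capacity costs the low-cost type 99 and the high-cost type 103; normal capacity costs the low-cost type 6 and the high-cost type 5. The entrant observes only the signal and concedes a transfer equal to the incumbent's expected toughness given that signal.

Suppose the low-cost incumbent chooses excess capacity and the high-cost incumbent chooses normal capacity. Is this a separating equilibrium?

If types separate, excess capacity earns payment 152 and normal capacity earns 74.
Low-cost: excess capacity gives 152 − 99 = 53; normal capacity gives 74 − 6 = 68. Would deviate. ✗
High-cost: normal capacity gives 74 − 5 = 69; excess capacity gives 152 − 103 = 49. No deviation. ✓

No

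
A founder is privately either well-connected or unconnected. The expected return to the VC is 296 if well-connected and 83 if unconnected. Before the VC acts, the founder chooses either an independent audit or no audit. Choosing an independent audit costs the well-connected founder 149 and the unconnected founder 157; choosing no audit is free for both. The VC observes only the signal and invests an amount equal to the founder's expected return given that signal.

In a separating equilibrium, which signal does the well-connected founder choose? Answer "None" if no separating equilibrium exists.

None

Try well-connected → audit, unconnected → no audit:
  Under separation the VC infers type exactly: audit → well-connected (pays 296), no audit → unconnected (pays 83).
  Well-connected: audit gives 296 − 149 = 147; no audit gives 83 − 0 = 83. No deviation. ✓
  Unconnected: no audit gives 83 − 0 = 83; audit gives 296 − 157 = 139. Would deviate. ✗
Try well-connected → no audit, unconnected → audit:
  Under separation the VC infers type exactly: no audit → well-connected (pays 296), audit → unconnected (pays 83).
  Well-connected: no audit gives 296 − 0 = 296; audit gives 83 − 149 = -66. No deviation. ✓
  Unconnected: audit gives 83 − 157 = -74; no audit gives 296 − 0 = 296. Would deviate. ✗
Neither assignment is incentive-compatible.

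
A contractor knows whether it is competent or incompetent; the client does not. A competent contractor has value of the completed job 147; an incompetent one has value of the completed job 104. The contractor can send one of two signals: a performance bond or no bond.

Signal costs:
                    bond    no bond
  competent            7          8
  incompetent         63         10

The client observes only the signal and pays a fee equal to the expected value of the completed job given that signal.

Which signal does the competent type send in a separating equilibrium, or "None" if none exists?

Try competent → bond, incompetent → no bond:
  Under separation the client infers type exactly: bond → competent (pays 147), no bond → incompetent (pays 104).
  Competent: bond gives 147 − 7 = 140; no bond gives 104 − 8 = 96. No deviation. ✓
  Incompetent: no bond gives 104 − 10 = 94; bond gives 147 − 63 = 84. No deviation. ✓
Both hold — the competent type sends bond.

bond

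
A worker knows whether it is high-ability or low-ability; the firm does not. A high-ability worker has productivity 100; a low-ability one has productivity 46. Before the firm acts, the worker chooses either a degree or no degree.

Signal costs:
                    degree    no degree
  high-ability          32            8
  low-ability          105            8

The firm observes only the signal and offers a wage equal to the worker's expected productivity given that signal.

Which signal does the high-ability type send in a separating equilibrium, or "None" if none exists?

degree

Try high-ability → degree, low-ability → no degree:
  If types separate, degree earns payment 100 and no degree earns 46.
  High-ability: degree gives 100 − 32 = 68; no degree gives 46 − 8 = 38. No deviation. ✓
  Low-ability: no degree gives 46 − 8 = 38; degree gives 100 − 105 = -5. No deviation. ✓
Both hold — the high-ability type sends degree.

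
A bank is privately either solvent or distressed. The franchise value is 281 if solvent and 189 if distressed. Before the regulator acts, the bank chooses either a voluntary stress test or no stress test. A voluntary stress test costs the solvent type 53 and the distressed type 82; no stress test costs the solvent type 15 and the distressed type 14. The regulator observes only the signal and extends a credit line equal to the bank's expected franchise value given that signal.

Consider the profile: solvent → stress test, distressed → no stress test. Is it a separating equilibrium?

If types separate, stress test earns payment 281 and no stress test earns 189.
Solvent: stress test gives 281 − 53 = 228; no stress test gives 189 − 15 = 174. No deviation. ✓
Distressed: no stress test gives 189 − 14 = 175; stress test gives 281 − 82 = 199. Would deviate. ✗

No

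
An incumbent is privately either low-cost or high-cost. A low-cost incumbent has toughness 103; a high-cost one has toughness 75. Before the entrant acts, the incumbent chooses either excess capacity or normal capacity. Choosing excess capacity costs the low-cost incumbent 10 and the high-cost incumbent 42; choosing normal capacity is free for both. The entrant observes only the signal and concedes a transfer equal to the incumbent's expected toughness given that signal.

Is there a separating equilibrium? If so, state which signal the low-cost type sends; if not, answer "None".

excess capacity

Try low-cost → excess capacity, high-cost → normal capacity:
  Under separation the entrant infers type exactly: excess capacity → low-cost (pays 103), normal capacity → high-cost (pays 75).
  Low-cost: excess capacity gives 103 − 10 = 93; normal capacity gives 75 − 0 = 75. No deviation. ✓
  High-cost: normal capacity gives 75 − 0 = 75; excess capacity gives 103 − 42 = 61. No deviation. ✓
Both hold — the low-cost type sends excess capacity.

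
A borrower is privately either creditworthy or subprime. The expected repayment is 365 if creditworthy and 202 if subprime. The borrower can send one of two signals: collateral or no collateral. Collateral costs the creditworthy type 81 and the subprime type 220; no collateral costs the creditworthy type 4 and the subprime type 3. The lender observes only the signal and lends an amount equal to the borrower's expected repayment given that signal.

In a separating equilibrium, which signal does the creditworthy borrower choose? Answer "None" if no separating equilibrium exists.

collateral

Try creditworthy → collateral, subprime → no collateral:
  If types separate, collateral earns payment 365 and no collateral earns 202.
  Creditworthy: collateral gives 365 − 81 = 284; no collateral gives 202 − 4 = 198. No deviation. ✓
  Subprime: no collateral gives 202 − 3 = 199; collateral gives 365 − 220 = 145. No deviation. ✓
Both hold — the creditworthy type sends collateral.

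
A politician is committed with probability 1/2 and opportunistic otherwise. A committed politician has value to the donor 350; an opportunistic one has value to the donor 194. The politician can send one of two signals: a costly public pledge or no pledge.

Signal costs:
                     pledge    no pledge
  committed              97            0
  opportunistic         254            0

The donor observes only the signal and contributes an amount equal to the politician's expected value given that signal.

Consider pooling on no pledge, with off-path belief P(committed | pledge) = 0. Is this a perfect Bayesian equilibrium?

Yes

At the pooled signal (no pledge) the donor holds the prior 1/2 and pays 1/2·350 + 1/2·194 = 272. Off-path (pledge) belief 0 gives 0·350 + 1·194 = 194.
Committed: no pledge gives 272 − 0 = 272; pledge gives 194 − 97 = 97. Stays. ✓
Opportunistic: no pledge gives 272 − 0 = 272; pledge gives 194 − 254 = -60. Stays. ✓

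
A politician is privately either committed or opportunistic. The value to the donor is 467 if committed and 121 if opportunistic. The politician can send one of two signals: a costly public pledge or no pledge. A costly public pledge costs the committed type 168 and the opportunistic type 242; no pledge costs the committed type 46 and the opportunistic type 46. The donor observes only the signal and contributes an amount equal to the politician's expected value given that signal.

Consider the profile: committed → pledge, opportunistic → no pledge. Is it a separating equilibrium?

Under separation the donor infers type exactly: pledge → committed (pays 467), no pledge → opportunistic (pays 121).
Committed: pledge gives 467 − 168 = 299; no pledge gives 121 − 46 = 75. No deviation. ✓
Opportunistic: no pledge gives 121 − 46 = 75; pledge gives 467 − 242 = 225. Would deviate. ✗

No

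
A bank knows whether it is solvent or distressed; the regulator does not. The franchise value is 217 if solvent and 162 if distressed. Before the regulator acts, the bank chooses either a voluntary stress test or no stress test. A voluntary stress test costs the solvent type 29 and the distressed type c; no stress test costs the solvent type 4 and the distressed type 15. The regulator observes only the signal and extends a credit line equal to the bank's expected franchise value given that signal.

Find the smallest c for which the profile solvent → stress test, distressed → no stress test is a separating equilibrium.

Under separation: stress test → solvent (pays 217); no stress test → distressed (pays 162).
Solvent: 217 − 29 = 188 ≥ 162 − 4 = 158. Holds regardless of c. ✓
Distressed: 162 − 15 ≥ 217 − c, so c ≥ 217 − 147 = 70.

70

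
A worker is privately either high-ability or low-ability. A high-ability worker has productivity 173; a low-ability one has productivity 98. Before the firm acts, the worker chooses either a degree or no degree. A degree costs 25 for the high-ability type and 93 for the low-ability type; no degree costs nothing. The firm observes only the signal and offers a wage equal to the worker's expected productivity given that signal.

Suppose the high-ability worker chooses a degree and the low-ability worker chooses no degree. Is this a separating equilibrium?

Under separation the firm infers type exactly: degree → high-ability (pays 173), no degree → low-ability (pays 98).
High-ability: degree gives 173 − 25 = 148; no degree gives 98 − 0 = 98. No deviation. ✓
Low-ability: no degree gives 98 − 0 = 98; degree gives 173 − 93 = 80. No deviation. ✓
Neither type gains from mimicking the other.

Yes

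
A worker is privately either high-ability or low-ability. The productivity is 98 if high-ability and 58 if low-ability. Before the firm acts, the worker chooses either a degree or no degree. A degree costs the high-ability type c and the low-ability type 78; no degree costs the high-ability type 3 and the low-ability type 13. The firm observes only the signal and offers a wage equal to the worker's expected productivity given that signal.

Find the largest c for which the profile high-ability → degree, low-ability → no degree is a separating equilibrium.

Under separation: degree → high-ability (pays 98); no degree → low-ability (pays 58).
Low-ability: 58 − 13 = 45 ≥ 98 − 78 = 20. Holds regardless of c. ✓
High-ability: 98 − c ≥ 58 − 3, so c ≤ 98 − 55 = 43.

43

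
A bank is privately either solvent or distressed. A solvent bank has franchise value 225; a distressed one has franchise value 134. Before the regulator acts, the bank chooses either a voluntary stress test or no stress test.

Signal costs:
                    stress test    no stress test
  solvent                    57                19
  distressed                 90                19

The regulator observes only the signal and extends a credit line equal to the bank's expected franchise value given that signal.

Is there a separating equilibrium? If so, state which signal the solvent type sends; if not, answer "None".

None

Try solvent → stress test, distressed → no stress test:
  Under separation the regulator infers type exactly: stress test → solvent (pays 225), no stress test → distressed (pays 134).
  Solvent: stress test gives 225 − 57 = 168; no stress test gives 134 − 19 = 115. No deviation. ✓
  Distressed: no stress test gives 134 − 19 = 115; stress test gives 225 − 90 = 135. Would deviate. ✗
Try solvent → no stress test, distressed → stress test:
  Under separation the regulator infers type exactly: no stress test → solvent (pays 225), stress test → distressed (pays 134).
  Solvent: no stress test gives 225 − 19 = 206; stress test gives 134 − 57 = 77. No deviation. ✓
  Distressed: stress test gives 134 − 90 = 44; no stress test gives 225 − 19 = 206. Would deviate. ✗
Neither assignment is incentive-compatible.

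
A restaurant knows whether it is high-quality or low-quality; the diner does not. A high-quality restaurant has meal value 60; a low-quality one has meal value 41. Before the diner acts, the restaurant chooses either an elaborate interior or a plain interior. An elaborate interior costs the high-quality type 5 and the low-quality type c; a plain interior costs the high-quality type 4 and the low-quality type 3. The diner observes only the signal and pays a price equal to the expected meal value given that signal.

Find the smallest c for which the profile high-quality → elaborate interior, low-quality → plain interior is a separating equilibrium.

Under separation: elaborate interior → high-quality (pays 60); plain interior → low-quality (pays 41).
High-quality: 60 − 5 = 55 ≥ 41 − 4 = 37. Holds regardless of c. ✓
Low-quality: 41 − 3 ≥ 60 − c, so c ≥ 60 − 38 = 22.

22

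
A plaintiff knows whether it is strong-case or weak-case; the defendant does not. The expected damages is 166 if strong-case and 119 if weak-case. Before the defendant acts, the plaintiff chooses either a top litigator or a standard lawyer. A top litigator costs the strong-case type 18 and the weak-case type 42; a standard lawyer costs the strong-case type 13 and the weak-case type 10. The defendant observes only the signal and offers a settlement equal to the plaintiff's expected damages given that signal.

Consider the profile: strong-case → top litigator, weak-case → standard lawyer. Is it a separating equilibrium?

No

Under separation the defendant infers type exactly: top litigator → strong-case (pays 166), standard lawyer → weak-case (pays 119).
Strong-case: top litigator gives 166 − 18 = 148; standard lawyer gives 119 − 13 = 106. No deviation. ✓
Weak-case: standard lawyer gives 119 − 10 = 109; top litigator gives 166 − 42 = 124. Would deviate. ✗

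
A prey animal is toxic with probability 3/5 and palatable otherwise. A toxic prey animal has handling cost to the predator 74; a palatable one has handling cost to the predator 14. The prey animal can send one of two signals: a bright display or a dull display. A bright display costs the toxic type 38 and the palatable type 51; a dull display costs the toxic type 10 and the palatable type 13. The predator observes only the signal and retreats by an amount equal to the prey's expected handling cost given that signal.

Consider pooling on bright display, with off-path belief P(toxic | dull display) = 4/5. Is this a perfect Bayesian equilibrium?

No

At the pooled signal (bright display) the predator holds the prior 3/5 and pays 3/5·74 + 2/5·14 = 50. Off-path (dull display) belief 4/5 gives 4/5·74 + 1/5·14 = 62.
Toxic: bright display gives 50 − 38 = 12; dull display gives 62 − 10 = 52. Deviates. ✗
Palatable: bright display gives 50 − 51 = -1; dull display gives 62 − 13 = 49. Deviates. ✗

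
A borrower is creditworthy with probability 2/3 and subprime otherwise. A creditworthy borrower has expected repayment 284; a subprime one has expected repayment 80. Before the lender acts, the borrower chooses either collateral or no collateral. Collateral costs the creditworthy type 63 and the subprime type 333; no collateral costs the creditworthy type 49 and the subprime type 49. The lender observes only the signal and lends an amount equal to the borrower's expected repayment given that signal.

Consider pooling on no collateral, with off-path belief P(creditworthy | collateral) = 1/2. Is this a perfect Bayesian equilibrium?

At the pooled signal (no collateral) the lender holds the prior 2/3 and pays 2/3·284 + 1/3·80 = 216. Off-path (collateral) belief 1/2 gives 1/2·284 + 1/2·80 = 182.
Creditworthy: no collateral gives 216 − 49 = 167; collateral gives 182 − 63 = 119. Stays. ✓
Subprime: no collateral gives 216 − 49 = 167; collateral gives 182 − 333 = -151. Stays. ✓

Yes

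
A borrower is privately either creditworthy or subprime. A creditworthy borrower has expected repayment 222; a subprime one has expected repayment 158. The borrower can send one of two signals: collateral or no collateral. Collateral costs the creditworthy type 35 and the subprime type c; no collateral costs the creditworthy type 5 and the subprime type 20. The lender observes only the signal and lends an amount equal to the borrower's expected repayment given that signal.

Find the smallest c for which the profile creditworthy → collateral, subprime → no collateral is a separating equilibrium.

Under separation: collateral → creditworthy (pays 222); no collateral → subprime (pays 158).
Creditworthy: 222 − 35 = 187 ≥ 158 − 5 = 153. Holds regardless of c. ✓
Subprime: 158 − 20 ≥ 222 − c, so c ≥ 222 − 138 = 84.

84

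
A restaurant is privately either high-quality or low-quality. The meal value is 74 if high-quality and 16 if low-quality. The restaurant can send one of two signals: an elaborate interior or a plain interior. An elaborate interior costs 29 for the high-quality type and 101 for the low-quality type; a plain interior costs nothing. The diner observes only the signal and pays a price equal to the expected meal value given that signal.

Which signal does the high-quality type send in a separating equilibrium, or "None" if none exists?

Try high-quality → elaborate interior, low-quality → plain interior:
  If types separate, elaborate interior earns payment 74 and plain interior earns 16.
  High-quality: elaborate interior gives 74 − 29 = 45; plain interior gives 16 − 0 = 16. No deviation. ✓
  Low-quality: plain interior gives 16 − 0 = 16; elaborate interior gives 74 − 101 = -27. No deviation. ✓
Both hold — the high-quality type sends elaborate interior.

elaborate interior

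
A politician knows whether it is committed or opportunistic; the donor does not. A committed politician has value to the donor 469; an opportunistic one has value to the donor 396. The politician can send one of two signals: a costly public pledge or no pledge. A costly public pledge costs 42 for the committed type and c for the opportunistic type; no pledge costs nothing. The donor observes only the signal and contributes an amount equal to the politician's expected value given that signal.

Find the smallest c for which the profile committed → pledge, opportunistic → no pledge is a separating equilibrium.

Under separation: pledge → committed (pays 469); no pledge → opportunistic (pays 396).
Committed: 469 − 42 = 427 ≥ 396 − 0 = 396. Holds regardless of c. ✓
Opportunistic: 396 − 0 ≥ 469 − c, so c ≥ 469 − 396 = 73.

73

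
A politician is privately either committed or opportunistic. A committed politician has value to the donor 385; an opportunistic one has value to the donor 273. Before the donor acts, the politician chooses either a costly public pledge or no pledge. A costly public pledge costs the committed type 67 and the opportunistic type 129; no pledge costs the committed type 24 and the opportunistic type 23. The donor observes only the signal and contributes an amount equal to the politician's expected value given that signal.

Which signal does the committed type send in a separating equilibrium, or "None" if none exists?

None

Try committed → pledge, opportunistic → no pledge:
  Under separation the donor infers type exactly: pledge → committed (pays 385), no pledge → opportunistic (pays 273).
  Committed: pledge gives 385 − 67 = 318; no pledge gives 273 − 24 = 249. No deviation. ✓
  Opportunistic: no pledge gives 273 − 23 = 250; pledge gives 385 − 129 = 256. Would deviate. ✗
Try committed → no pledge, opportunistic → pledge:
  Under separation the donor infers type exactly: no pledge → committed (pays 385), pledge → opportunistic (pays 273).
  Committed: no pledge gives 385 − 24 = 361; pledge gives 273 − 67 = 206. No deviation. ✓
  Opportunistic: pledge gives 273 − 129 = 144; no pledge gives 385 − 23 = 362. Would deviate. ✗
Neither assignment is incentive-compatible.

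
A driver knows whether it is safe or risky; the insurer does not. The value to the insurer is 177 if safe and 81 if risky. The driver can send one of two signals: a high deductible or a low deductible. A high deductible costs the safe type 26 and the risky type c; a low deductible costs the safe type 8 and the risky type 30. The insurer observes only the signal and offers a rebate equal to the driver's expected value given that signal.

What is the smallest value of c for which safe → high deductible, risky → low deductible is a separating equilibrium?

Under separation: high deductible → safe (pays 177); low deductible → risky (pays 81).
Safe: 177 − 26 = 151 ≥ 81 − 8 = 73. Holds regardless of c. ✓
Risky: 81 − 30 ≥ 177 − c, so c ≥ 177 − 51 = 126.

126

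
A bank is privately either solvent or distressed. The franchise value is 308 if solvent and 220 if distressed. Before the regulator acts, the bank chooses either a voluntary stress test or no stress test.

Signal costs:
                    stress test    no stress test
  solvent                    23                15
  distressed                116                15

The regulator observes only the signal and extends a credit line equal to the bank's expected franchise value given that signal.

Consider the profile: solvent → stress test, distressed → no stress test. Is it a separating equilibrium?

Yes

Under separation the regulator infers type exactly: stress test → solvent (pays 308), no stress test → distressed (pays 220).
Solvent: stress test gives 308 − 23 = 285; no stress test gives 220 − 15 = 205. No deviation. ✓
Distressed: no stress test gives 220 − 15 = 205; stress test gives 308 − 116 = 192. No deviation. ✓
Both incentive constraints hold.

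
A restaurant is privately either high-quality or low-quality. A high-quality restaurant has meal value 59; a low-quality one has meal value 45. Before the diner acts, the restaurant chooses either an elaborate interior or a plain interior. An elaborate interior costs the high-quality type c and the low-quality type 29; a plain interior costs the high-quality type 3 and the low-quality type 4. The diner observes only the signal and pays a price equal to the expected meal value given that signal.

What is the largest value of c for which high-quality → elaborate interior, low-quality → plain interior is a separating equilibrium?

Under separation: elaborate interior → high-quality (pays 59); plain interior → low-quality (pays 45).
Low-quality: 45 − 4 = 41 ≥ 59 − 29 = 30. Holds regardless of c. ✓
High-quality: 59 − c ≥ 45 − 3, so c ≤ 59 − 42 = 17.

17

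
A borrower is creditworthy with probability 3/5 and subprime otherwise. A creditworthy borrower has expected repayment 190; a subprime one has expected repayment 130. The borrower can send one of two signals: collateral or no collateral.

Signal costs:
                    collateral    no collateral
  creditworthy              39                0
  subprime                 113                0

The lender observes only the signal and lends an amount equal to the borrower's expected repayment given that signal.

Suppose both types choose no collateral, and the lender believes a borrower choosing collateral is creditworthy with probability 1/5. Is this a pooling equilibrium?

Yes

On the equilibrium path (no collateral) the lender holds the prior 3/5 and pays 3/5·190 + 2/5·130 = 166. Off-path (collateral) belief 1/5 gives 1/5·190 + 4/5·130 = 142.
Creditworthy: no collateral gives 166 − 0 = 166; collateral gives 142 − 39 = 103. Stays. ✓
Subprime: no collateral gives 166 − 0 = 166; collateral gives 142 − 113 = 29. Stays. ✓
Beliefs are Bayes-consistent on-path and both types best-respond.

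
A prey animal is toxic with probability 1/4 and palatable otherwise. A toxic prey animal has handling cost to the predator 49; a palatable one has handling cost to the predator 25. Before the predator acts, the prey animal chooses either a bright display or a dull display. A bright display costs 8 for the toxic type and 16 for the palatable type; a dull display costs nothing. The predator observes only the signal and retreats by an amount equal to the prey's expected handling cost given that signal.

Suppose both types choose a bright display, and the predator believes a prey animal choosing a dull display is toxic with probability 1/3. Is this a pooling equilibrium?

No

At the pooled signal (bright display) the predator holds the prior 1/4 and pays 1/4·49 + 3/4·25 = 31. Off-path (dull display) belief 1/3 gives 1/3·49 + 2/3·25 = 33.
Toxic: bright display gives 31 − 8 = 23; dull display gives 33 − 0 = 33. Deviates. ✗
Palatable: bright display gives 31 − 16 = 15; dull display gives 33 − 0 = 33. Deviates. ✗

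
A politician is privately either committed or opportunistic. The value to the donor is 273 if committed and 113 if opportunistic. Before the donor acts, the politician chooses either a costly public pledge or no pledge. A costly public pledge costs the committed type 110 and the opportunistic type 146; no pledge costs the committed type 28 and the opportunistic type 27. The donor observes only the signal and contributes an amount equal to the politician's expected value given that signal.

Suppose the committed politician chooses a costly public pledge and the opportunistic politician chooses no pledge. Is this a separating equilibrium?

Under separation the donor infers type exactly: pledge → committed (pays 273), no pledge → opportunistic (pays 113).
Committed: pledge gives 273 − 110 = 163; no pledge gives 113 − 28 = 85. No deviation. ✓
Opportunistic: no pledge gives 113 − 27 = 86; pledge gives 273 − 146 = 127. Would deviate. ✗

No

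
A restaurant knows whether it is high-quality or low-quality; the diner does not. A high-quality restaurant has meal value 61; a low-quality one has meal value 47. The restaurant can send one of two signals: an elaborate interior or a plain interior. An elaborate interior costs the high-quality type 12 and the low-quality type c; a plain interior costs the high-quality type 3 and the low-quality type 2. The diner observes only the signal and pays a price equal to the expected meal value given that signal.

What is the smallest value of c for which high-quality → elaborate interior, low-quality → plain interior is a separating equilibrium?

16

Under separation: elaborate interior → high-quality (pays 61); plain interior → low-quality (pays 47).
High-quality: 61 − 12 = 49 ≥ 47 − 3 = 44. Holds regardless of c. ✓
Low-quality: 47 − 2 ≥ 61 − c, so c ≥ 61 − 45 = 16.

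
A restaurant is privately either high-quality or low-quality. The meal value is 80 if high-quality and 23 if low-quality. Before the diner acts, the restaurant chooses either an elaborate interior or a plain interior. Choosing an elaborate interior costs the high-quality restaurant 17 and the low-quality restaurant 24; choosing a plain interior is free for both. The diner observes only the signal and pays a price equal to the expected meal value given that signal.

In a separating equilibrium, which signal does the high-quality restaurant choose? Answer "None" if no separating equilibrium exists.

Try high-quality → elaborate interior, low-quality → plain interior:
  If types separate, elaborate interior earns payment 80 and plain interior earns 23.
  High-quality: elaborate interior gives 80 − 17 = 63; plain interior gives 23 − 0 = 23. No deviation. ✓
  Low-quality: plain interior gives 23 − 0 = 23; elaborate interior gives 80 − 24 = 56. Would deviate. ✗
Try high-quality → plain interior, low-quality → elaborate interior:
  If types separate, plain interior earns payment 80 and elaborate interior earns 23.
  High-quality: plain interior gives 80 − 0 = 80; elaborate interior gives 23 − 17 = 6. No deviation. ✓
  Low-quality: elaborate interior gives 23 − 24 = -1; plain interior gives 80 − 0 = 80. Would deviate. ✗
Neither assignment is incentive-compatible.

None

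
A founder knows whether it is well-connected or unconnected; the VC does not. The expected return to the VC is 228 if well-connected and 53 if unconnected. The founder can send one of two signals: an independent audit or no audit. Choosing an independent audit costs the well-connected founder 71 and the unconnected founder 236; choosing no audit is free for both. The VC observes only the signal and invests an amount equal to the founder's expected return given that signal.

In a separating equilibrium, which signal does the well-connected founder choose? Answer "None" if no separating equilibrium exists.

Try well-connected → audit, unconnected → no audit:
  If types separate, audit earns payment 228 and no audit earns 53.
  Well-connected: audit gives 228 − 71 = 157; no audit gives 53 − 0 = 53. No deviation. ✓
  Unconnected: no audit gives 53 − 0 = 53; audit gives 228 − 236 = -8. No deviation. ✓
Both hold — the well-connected type sends audit.

audit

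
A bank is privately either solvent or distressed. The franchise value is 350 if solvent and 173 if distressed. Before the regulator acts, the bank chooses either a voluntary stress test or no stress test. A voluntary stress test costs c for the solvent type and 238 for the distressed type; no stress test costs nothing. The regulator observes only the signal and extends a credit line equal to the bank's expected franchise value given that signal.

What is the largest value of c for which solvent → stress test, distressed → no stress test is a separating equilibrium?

Under separation: stress test → solvent (pays 350); no stress test → distressed (pays 173).
Distressed: 173 − 0 = 173 ≥ 350 − 238 = 112. Holds regardless of c. ✓
Solvent: 350 − c ≥ 173 − 0, so c ≤ 350 − 173 = 177.

177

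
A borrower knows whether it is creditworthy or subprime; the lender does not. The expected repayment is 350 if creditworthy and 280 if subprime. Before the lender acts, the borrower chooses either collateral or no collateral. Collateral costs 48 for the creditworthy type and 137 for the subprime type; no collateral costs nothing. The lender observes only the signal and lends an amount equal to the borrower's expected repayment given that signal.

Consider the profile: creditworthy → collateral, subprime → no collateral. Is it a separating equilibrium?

If types separate, collateral earns payment 350 and no collateral earns 280.
Creditworthy: collateral gives 350 − 48 = 302; no collateral gives 280 − 0 = 280. No deviation. ✓
Subprime: no collateral gives 280 − 0 = 280; collateral gives 350 − 137 = 213. No deviation. ✓
Neither type gains from mimicking the other.

Yes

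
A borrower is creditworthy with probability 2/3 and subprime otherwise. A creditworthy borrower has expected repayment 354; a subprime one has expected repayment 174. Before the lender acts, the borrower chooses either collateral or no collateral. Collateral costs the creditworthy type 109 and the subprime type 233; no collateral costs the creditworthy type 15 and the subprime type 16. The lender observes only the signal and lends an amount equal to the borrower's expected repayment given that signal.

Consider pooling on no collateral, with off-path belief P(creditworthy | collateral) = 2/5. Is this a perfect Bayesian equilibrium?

Yes

On the equilibrium path (no collateral) the lender holds the prior 2/3 and pays 2/3·354 + 1/3·174 = 294. Off-path (collateral) belief 2/5 gives 2/5·354 + 3/5·174 = 246.
Creditworthy: no collateral gives 294 − 15 = 279; collateral gives 246 − 109 = 137. Stays. ✓
Subprime: no collateral gives 294 − 16 = 278; collateral gives 246 − 233 = 13. Stays. ✓
Beliefs are Bayes-consistent on-path and both types best-respond.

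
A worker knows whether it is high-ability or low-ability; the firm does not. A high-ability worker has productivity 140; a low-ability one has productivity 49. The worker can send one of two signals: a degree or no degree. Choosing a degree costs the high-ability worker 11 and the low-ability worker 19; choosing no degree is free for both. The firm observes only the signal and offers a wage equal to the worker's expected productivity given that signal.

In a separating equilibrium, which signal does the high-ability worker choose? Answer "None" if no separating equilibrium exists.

Try high-ability → degree, low-ability → no degree:
  Under separation the firm infers type exactly: degree → high-ability (pays 140), no degree → low-ability (pays 49).
  High-ability: degree gives 140 − 11 = 129; no degree gives 49 − 0 = 49. No deviation. ✓
  Low-ability: no degree gives 49 − 0 = 49; degree gives 140 − 19 = 121. Would deviate. ✗
Try high-ability → no degree, low-ability → degree:
  Under separation the firm infers type exactly: no degree → high-ability (pays 140), degree → low-ability (pays 49).
  High-ability: no degree gives 140 − 0 = 140; degree gives 49 − 11 = 38. No deviation. ✓
  Low-ability: degree gives 49 − 19 = 30; no degree gives 140 − 0 = 140. Would deviate. ✗
Neither assignment is incentive-compatible.

None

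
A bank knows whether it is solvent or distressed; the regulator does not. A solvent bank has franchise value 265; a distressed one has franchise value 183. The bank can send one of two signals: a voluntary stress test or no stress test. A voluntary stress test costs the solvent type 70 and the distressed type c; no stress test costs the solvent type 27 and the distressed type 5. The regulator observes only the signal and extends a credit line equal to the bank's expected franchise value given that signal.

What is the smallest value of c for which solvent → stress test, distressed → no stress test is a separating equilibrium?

87

Under separation: stress test → solvent (pays 265); no stress test → distressed (pays 183).
Solvent: 265 − 70 = 195 ≥ 183 − 27 = 156. Holds regardless of c. ✓
Distressed: 183 − 5 ≥ 265 − c, so c ≥ 265 − 178 = 87.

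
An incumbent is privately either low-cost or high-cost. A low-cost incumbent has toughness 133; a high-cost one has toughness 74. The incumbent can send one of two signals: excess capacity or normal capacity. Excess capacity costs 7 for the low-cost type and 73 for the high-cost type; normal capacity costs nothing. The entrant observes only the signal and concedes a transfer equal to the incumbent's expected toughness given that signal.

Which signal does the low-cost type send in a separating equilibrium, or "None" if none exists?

Try low-cost → excess capacity, high-cost → normal capacity:
  Under separation the entrant infers type exactly: excess capacity → low-cost (pays 133), normal capacity → high-cost (pays 74).
  Low-cost: excess capacity gives 133 − 7 = 126; normal capacity gives 74 − 0 = 74. No deviation. ✓
  High-cost: normal capacity gives 74 − 0 = 74; excess capacity gives 133 − 73 = 60. No deviation. ✓
Both hold — the low-cost type sends excess capacity.

excess capacity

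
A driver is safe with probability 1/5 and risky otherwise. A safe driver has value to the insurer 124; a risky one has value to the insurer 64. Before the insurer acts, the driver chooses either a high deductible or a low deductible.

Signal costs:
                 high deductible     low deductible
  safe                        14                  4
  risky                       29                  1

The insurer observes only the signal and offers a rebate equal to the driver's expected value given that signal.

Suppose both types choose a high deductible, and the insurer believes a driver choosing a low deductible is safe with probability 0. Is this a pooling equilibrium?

No

At the pooled signal (high deductible) the insurer holds the prior 1/5 and pays 1/5·124 + 4/5·64 = 76. Off-path (low deductible) belief 0 gives 0·124 + 1·64 = 64.
Safe: high deductible gives 76 − 14 = 62; low deductible gives 64 − 4 = 60. Stays. ✓
Risky: high deductible gives 76 − 29 = 47; low deductible gives 64 − 1 = 63. Deviates. ✗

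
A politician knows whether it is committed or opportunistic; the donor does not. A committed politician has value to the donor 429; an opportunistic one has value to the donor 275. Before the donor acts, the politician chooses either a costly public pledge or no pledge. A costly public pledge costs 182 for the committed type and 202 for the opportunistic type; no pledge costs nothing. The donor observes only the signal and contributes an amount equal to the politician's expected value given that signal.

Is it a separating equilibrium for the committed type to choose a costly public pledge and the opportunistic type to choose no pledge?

No

If types separate, pledge earns payment 429 and no pledge earns 275.
Committed: pledge gives 429 − 182 = 247; no pledge gives 275 − 0 = 275. Would deviate. ✗
Opportunistic: no pledge gives 275 − 0 = 275; pledge gives 429 − 202 = 227. No deviation. ✓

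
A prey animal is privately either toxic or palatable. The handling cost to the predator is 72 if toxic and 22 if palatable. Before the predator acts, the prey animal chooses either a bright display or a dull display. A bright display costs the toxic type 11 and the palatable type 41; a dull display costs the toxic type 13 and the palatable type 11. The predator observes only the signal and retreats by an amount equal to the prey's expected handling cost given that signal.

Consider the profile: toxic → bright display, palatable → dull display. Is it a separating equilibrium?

No

Under separation the predator infers type exactly: bright display → toxic (pays 72), dull display → palatable (pays 22).
Toxic: bright display gives 72 − 11 = 61; dull display gives 22 − 13 = 9. No deviation. ✓
Palatable: dull display gives 22 − 11 = 11; bright display gives 72 − 41 = 31. Would deviate. ✗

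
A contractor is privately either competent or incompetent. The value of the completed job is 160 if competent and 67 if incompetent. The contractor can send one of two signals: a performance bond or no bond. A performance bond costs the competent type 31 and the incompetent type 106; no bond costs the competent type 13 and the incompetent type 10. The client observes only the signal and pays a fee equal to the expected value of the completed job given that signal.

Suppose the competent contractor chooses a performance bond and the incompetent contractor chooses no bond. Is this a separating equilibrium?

If types separate, bond earns payment 160 and no bond earns 67.
Competent: bond gives 160 − 31 = 129; no bond gives 67 − 13 = 54. No deviation. ✓
Incompetent: no bond gives 67 − 10 = 57; bond gives 160 − 106 = 54. No deviation. ✓
Neither type gains from mimicking the other.

Yes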